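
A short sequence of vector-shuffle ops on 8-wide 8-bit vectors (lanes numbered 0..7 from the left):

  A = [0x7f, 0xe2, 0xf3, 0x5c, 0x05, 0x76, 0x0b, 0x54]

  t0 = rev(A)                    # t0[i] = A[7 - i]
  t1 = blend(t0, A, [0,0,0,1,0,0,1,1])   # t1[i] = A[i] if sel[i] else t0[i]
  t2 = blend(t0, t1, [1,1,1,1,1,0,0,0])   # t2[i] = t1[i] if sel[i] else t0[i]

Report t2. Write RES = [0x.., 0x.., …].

t0 = [0x54, 0x0b, 0x76, 0x05, 0x5c, 0xf3, 0xe2, 0x7f]
t1 = [0x54, 0x0b, 0x76, 0x5c, 0x5c, 0xf3, 0x0b, 0x54]
t2 = [0x54, 0x0b, 0x76, 0x5c, 0x5c, 0xf3, 0xe2, 0x7f]

RES = [0x54, 0x0b, 0x76, 0x5c, 0x5c, 0xf3, 0xe2, 0x7f]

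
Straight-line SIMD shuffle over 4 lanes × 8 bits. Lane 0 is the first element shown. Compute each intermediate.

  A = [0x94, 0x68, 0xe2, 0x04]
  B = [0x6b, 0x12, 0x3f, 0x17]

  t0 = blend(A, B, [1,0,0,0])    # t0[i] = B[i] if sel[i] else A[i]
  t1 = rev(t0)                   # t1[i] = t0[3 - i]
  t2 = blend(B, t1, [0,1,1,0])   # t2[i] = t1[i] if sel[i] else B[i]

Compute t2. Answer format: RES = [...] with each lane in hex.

  t0: 6b 68 e2 04
  t1: 04 e2 68 6b
  t2: 6b e2 68 17

RES = [ 0x6b  0xe2  0x68  0x17 ]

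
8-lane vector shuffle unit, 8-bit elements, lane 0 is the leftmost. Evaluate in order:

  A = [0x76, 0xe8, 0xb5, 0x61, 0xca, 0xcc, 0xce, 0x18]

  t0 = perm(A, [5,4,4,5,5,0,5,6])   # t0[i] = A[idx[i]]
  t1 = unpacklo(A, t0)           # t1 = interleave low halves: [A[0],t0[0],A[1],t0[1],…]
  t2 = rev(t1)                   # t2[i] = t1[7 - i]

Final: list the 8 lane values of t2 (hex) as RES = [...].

RES = [0xcc, 0x61, 0xca, 0xb5, 0xca, 0xe8, 0xcc, 0x76]

  t0: cc ca ca cc cc 76 cc ce
  t1: 76 cc e8 ca b5 ca 61 cc
  t2: cc 61 ca b5 ca e8 cc 76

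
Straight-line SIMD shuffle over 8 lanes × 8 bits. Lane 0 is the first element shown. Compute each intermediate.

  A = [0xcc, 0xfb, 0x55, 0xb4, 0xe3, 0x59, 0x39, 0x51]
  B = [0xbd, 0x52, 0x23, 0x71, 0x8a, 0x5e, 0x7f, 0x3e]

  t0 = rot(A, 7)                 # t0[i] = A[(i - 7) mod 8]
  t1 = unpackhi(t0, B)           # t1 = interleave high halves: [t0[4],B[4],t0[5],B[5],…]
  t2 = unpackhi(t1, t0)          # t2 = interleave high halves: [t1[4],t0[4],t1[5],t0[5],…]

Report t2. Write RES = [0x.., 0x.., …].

RES = [ 0x51  0x59  0x7f  0x39  0xcc  0x51  0x3e  0xcc ]

t0 = [0xfb, 0x55, 0xb4, 0xe3, 0x59, 0x39, 0x51, 0xcc]
t1 = [0x59, 0x8a, 0x39, 0x5e, 0x51, 0x7f, 0xcc, 0x3e]
t2 = [0x51, 0x59, 0x7f, 0x39, 0xcc, 0x51, 0x3e, 0xcc]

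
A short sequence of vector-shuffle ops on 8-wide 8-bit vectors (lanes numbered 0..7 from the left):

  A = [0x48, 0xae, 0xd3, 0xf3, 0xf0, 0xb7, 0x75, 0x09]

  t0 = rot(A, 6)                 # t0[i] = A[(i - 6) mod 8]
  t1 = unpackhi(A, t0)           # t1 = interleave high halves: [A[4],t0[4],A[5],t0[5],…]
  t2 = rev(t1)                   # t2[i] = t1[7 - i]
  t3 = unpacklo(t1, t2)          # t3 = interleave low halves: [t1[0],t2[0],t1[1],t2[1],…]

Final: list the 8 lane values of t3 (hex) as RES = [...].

RES = [ 0xf0  0xae  0x75  0x09  0xb7  0x48  0x09  0x75 ]

t0 = [0xd3, 0xf3, 0xf0, 0xb7, 0x75, 0x09, 0x48, 0xae]
t1 = [0xf0, 0x75, 0xb7, 0x09, 0x75, 0x48, 0x09, 0xae]
t2 = [0xae, 0x09, 0x48, 0x75, 0x09, 0xb7, 0x75, 0xf0]
t3 = [0xf0, 0xae, 0x75, 0x09, 0xb7, 0x48, 0x09, 0x75]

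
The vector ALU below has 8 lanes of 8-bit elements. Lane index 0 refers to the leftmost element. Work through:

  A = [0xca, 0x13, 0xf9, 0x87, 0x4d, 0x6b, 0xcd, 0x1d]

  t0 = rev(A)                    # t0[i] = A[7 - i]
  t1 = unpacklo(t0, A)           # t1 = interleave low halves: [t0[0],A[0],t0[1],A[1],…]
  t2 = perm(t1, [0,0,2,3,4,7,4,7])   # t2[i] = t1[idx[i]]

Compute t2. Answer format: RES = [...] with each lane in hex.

t0 = [0x1d, 0xcd, 0x6b, 0x4d, 0x87, 0xf9, 0x13, 0xca]
t1 = [0x1d, 0xca, 0xcd, 0x13, 0x6b, 0xf9, 0x4d, 0x87]
t2 = [0x1d, 0x1d, 0xcd, 0x13, 0x6b, 0x87, 0x6b, 0x87]

RES = [ 0x1d  0x1d  0xcd  0x13  0x6b  0x87  0x6b  0x87 ]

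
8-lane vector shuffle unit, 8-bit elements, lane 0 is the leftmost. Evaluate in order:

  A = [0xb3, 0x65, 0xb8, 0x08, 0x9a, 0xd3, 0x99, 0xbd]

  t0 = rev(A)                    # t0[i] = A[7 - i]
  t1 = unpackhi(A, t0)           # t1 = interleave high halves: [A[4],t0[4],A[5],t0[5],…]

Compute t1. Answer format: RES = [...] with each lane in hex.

RES = [ 0x9a  0x08  0xd3  0xb8  0x99  0x65  0xbd  0xb3 ]

t0 = [0xbd, 0x99, 0xd3, 0x9a, 0x08, 0xb8, 0x65, 0xb3]
t1 = [0x9a, 0x08, 0xd3, 0xb8, 0x99, 0x65, 0xbd, 0xb3]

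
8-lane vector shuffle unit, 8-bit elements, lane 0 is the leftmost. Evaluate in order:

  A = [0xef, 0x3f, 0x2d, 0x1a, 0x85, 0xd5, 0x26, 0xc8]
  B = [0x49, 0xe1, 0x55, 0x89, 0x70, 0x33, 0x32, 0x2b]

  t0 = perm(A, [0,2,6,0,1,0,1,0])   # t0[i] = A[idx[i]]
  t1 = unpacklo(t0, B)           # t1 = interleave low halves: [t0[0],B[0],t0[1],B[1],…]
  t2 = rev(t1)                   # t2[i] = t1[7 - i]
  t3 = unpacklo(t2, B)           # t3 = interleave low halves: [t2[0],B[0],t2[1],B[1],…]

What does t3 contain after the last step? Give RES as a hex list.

RES = [ 0x89  0x49  0xef  0xe1  0x55  0x55  0x26  0x89 ]

t0 = [0xef, 0x2d, 0x26, 0xef, 0x3f, 0xef, 0x3f, 0xef]
t1 = [0xef, 0x49, 0x2d, 0xe1, 0x26, 0x55, 0xef, 0x89]
t2 = [0x89, 0xef, 0x55, 0x26, 0xe1, 0x2d, 0x49, 0xef]
t3 = [0x89, 0x49, 0xef, 0xe1, 0x55, 0x55, 0x26, 0x89]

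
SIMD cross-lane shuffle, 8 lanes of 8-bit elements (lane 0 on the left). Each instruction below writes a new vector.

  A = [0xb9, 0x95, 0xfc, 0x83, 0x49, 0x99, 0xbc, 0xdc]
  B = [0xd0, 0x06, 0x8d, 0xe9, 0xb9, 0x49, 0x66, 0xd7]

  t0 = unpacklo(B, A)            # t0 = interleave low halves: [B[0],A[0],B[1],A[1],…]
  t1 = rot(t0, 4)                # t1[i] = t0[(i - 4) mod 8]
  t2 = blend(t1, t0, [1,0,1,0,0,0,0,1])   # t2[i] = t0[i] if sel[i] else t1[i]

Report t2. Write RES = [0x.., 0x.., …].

  t0: d0 b9 06 95 8d fc e9 83
  t1: 8d fc e9 83 d0 b9 06 95
  t2: d0 fc 06 83 d0 b9 06 83

RES = [0xd0, 0xfc, 0x06, 0x83, 0xd0, 0xb9, 0x06, 0x83]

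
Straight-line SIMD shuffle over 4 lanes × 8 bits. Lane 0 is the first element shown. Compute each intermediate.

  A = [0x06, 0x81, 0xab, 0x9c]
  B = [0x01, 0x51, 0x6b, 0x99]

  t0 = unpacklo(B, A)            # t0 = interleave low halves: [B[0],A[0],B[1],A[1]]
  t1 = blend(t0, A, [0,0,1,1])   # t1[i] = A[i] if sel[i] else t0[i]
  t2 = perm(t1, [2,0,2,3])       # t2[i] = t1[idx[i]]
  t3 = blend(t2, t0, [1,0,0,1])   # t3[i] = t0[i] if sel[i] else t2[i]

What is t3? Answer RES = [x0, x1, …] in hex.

RES = [0x01, 0x01, 0xab, 0x81]

→ t0 |01|06|51|81|
→ t1 |01|06|ab|9c|
→ t2 |ab|01|ab|9c|
→ t3 |01|01|ab|81|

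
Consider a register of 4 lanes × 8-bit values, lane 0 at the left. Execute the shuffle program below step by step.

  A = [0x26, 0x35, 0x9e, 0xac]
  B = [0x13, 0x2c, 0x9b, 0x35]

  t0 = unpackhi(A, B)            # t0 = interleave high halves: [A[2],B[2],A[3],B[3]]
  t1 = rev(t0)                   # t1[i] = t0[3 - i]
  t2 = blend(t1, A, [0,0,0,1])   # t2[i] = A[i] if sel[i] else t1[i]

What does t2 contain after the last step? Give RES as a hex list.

RES = [ 0x35  0xac  0x9b  0xac ]

t0 = [0x9e, 0x9b, 0xac, 0x35]
t1 = [0x35, 0xac, 0x9b, 0x9e]
t2 = [0x35, 0xac, 0x9b, 0xac]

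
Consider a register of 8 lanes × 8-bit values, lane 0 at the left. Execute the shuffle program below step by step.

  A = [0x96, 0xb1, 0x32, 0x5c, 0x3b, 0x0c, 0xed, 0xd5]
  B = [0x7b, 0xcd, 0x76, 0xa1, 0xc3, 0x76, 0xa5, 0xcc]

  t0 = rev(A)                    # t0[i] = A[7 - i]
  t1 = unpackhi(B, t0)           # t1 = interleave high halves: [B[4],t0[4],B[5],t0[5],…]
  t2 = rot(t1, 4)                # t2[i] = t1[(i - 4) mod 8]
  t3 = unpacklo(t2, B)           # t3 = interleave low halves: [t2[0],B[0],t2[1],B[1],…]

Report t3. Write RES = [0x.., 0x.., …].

  t0: d5 ed 0c 3b 5c 32 b1 96
  t1: c3 5c 76 32 a5 b1 cc 96
  t2: a5 b1 cc 96 c3 5c 76 32
  t3: a5 7b b1 cd cc 76 96 a1

RES = [0xa5, 0x7b, 0xb1, 0xcd, 0xcc, 0x76, 0x96, 0xa1]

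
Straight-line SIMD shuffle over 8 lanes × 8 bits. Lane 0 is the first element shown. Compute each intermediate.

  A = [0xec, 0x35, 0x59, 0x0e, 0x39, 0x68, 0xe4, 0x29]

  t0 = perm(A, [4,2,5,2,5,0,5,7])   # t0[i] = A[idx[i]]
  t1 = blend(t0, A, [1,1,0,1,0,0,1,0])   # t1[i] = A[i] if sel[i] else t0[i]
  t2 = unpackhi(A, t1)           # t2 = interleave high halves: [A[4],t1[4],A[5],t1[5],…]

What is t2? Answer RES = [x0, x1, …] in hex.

t0 = [0x39, 0x59, 0x68, 0x59, 0x68, 0xec, 0x68, 0x29]
t1 = [0xec, 0x35, 0x68, 0x0e, 0x68, 0xec, 0xe4, 0x29]
t2 = [0x39, 0x68, 0x68, 0xec, 0xe4, 0xe4, 0x29, 0x29]

RES = [0x39, 0x68, 0x68, 0xec, 0xe4, 0xe4, 0x29, 0x29]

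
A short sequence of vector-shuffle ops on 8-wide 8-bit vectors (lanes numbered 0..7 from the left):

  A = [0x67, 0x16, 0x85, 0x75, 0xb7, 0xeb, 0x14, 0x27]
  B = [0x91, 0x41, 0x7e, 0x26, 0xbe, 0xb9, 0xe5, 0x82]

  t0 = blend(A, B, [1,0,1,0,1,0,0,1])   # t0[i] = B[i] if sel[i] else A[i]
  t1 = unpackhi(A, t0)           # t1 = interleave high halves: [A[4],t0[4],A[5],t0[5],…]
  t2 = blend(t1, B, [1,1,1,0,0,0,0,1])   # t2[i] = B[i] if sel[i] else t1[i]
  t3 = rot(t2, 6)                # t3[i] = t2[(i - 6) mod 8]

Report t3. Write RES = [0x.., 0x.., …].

→ t0 |91|16|7e|75|be|eb|14|82|
→ t1 |b7|be|eb|eb|14|14|27|82|
→ t2 |91|41|7e|eb|14|14|27|82|
→ t3 |7e|eb|14|14|27|82|91|41|

RES = [ 0x7e  0xeb  0x14  0x14  0x27  0x82  0x91  0x41 ]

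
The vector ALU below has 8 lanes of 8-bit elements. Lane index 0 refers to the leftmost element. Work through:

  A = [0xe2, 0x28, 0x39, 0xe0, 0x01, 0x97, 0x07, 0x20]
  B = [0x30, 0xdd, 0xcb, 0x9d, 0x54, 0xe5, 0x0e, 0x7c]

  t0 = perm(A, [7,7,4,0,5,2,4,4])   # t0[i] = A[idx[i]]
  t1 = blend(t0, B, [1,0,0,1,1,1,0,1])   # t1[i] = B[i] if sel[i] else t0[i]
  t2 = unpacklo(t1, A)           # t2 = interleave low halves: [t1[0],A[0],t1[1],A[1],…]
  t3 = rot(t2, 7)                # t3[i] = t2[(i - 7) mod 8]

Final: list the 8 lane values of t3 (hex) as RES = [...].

→ t0 |20|20|01|e2|97|39|01|01|
→ t1 |30|20|01|9d|54|e5|01|7c|
→ t2 |30|e2|20|28|01|39|9d|e0|
→ t3 |e2|20|28|01|39|9d|e0|30|

RES = [ 0xe2  0x20  0x28  0x01  0x39  0x9d  0xe0  0x30 ]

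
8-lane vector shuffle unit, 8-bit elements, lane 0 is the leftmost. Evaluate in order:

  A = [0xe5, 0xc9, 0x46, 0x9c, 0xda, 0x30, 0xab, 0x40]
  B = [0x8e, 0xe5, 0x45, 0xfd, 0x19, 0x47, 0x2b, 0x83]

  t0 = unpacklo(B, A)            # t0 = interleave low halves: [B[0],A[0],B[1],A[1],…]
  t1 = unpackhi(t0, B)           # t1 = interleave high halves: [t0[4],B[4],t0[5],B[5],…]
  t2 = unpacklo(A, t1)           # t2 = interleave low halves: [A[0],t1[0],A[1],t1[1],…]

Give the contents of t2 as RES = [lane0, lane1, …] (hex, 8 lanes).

RES = [ 0xe5  0x45  0xc9  0x19  0x46  0x46  0x9c  0x47 ]

→ t0 |8e|e5|e5|c9|45|46|fd|9c|
→ t1 |45|19|46|47|fd|2b|9c|83|
→ t2 |e5|45|c9|19|46|46|9c|47|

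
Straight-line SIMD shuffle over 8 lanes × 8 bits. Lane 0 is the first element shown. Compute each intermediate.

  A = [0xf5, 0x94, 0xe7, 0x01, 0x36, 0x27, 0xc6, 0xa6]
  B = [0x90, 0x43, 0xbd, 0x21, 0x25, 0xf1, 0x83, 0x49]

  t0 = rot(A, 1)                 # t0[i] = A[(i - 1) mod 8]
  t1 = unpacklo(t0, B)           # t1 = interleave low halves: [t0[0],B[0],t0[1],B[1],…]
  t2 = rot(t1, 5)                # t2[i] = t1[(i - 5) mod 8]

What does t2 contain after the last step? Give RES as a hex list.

RES = [0x43, 0x94, 0xbd, 0xe7, 0x21, 0xa6, 0x90, 0xf5]

  t0: a6 f5 94 e7 01 36 27 c6
  t1: a6 90 f5 43 94 bd e7 21
  t2: 43 94 bd e7 21 a6 90 f5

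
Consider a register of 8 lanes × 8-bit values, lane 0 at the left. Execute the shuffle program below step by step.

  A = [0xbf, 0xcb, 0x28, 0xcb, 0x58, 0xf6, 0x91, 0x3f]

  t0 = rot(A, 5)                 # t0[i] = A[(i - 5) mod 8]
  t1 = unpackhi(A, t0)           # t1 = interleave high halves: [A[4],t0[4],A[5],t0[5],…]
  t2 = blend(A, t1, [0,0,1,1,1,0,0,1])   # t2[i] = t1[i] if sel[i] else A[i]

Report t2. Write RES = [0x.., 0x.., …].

RES = [0xbf, 0xcb, 0xf6, 0xbf, 0x91, 0xf6, 0x91, 0x28]

→ t0 |cb|58|f6|91|3f|bf|cb|28|
→ t1 |58|3f|f6|bf|91|cb|3f|28|
→ t2 |bf|cb|f6|bf|91|f6|91|28|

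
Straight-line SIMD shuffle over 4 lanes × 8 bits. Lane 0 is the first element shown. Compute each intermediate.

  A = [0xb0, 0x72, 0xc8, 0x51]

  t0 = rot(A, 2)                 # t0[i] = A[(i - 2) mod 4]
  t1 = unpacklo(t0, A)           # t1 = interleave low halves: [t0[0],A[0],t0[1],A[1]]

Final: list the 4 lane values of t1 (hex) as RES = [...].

RES = [ 0xc8  0xb0  0x51  0x72 ]

t0 = [0xc8, 0x51, 0xb0, 0x72]
t1 = [0xc8, 0xb0, 0x51, 0x72]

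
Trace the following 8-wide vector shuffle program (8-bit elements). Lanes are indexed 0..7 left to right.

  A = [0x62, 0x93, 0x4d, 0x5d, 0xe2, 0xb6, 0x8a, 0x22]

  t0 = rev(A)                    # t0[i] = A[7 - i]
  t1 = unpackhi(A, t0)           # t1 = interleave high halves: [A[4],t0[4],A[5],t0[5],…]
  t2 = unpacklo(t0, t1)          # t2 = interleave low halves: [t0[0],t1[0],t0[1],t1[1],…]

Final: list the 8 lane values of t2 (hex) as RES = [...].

RES = [ 0x22  0xe2  0x8a  0x5d  0xb6  0xb6  0xe2  0x4d ]

→ t0 |22|8a|b6|e2|5d|4d|93|62|
→ t1 |e2|5d|b6|4d|8a|93|22|62|
→ t2 |22|e2|8a|5d|b6|b6|e2|4d|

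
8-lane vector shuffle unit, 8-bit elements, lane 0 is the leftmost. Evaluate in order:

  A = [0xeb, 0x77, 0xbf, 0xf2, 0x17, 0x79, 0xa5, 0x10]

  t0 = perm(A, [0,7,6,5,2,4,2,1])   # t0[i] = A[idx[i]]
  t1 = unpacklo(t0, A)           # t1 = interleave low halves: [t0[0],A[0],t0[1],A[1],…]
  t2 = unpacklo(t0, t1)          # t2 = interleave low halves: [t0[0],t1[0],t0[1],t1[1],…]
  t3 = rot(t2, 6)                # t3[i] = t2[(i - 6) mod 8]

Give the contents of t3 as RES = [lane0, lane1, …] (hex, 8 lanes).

RES = [ 0x10  0xeb  0xa5  0x10  0x79  0x77  0xeb  0xeb ]

  t0: eb 10 a5 79 bf 17 bf 77
  t1: eb eb 10 77 a5 bf 79 f2
  t2: eb eb 10 eb a5 10 79 77
  t3: 10 eb a5 10 79 77 eb eb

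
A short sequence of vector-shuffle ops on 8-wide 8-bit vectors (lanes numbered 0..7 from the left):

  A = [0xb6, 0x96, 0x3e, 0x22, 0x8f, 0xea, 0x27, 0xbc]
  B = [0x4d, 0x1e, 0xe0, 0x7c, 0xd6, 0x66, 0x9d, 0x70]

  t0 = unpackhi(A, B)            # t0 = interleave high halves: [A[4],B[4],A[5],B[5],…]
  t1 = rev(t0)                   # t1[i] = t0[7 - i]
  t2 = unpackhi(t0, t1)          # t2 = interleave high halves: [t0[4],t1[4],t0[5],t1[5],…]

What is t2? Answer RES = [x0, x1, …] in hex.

RES = [0x27, 0x66, 0x9d, 0xea, 0xbc, 0xd6, 0x70, 0x8f]

  t0: 8f d6 ea 66 27 9d bc 70
  t1: 70 bc 9d 27 66 ea d6 8f
  t2: 27 66 9d ea bc d6 70 8f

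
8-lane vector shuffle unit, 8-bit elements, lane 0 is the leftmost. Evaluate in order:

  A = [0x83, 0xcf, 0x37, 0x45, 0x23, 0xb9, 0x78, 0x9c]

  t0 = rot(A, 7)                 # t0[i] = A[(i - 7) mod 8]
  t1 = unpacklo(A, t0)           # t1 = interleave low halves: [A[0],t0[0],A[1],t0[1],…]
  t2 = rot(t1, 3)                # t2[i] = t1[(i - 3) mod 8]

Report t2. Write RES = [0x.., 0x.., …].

  t0: cf 37 45 23 b9 78 9c 83
  t1: 83 cf cf 37 37 45 45 23
  t2: 45 45 23 83 cf cf 37 37

RES = [0x45, 0x45, 0x23, 0x83, 0xcf, 0xcf, 0x37, 0x37]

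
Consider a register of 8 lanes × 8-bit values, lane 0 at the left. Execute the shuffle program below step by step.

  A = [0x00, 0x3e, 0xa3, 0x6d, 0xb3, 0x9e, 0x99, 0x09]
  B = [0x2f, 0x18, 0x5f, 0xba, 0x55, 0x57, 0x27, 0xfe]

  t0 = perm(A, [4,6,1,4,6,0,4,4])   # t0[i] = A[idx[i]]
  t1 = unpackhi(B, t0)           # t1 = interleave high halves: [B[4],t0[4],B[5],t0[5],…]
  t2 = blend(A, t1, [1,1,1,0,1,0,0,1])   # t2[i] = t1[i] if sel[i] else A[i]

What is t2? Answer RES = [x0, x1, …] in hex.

  t0: b3 99 3e b3 99 00 b3 b3
  t1: 55 99 57 00 27 b3 fe b3
  t2: 55 99 57 6d 27 9e 99 b3

RES = [ 0x55  0x99  0x57  0x6d  0x27  0x9e  0x99  0xb3 ]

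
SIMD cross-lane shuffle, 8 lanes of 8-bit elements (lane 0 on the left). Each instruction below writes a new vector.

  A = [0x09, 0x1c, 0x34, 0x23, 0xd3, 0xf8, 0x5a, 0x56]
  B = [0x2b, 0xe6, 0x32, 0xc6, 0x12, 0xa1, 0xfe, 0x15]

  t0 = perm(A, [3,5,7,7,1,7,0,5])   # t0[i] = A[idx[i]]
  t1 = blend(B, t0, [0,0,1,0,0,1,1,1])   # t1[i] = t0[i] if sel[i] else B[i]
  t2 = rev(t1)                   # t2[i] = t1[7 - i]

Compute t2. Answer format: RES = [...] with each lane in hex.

t0 = [0x23, 0xf8, 0x56, 0x56, 0x1c, 0x56, 0x09, 0xf8]
t1 = [0x2b, 0xe6, 0x56, 0xc6, 0x12, 0x56, 0x09, 0xf8]
t2 = [0xf8, 0x09, 0x56, 0x12, 0xc6, 0x56, 0xe6, 0x2b]

RES = [ 0xf8  0x09  0x56  0x12  0xc6  0x56  0xe6  0x2b ]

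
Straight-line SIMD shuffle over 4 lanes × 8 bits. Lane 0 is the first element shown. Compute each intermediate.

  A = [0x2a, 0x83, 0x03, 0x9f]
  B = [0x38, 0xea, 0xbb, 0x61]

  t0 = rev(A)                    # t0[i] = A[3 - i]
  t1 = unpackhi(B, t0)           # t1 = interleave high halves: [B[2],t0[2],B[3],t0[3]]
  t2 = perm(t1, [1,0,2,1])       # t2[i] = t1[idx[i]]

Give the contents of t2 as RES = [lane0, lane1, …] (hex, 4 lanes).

  t0: 9f 03 83 2a
  t1: bb 83 61 2a
  t2: 83 bb 61 83

RES = [0x83, 0xbb, 0x61, 0x83]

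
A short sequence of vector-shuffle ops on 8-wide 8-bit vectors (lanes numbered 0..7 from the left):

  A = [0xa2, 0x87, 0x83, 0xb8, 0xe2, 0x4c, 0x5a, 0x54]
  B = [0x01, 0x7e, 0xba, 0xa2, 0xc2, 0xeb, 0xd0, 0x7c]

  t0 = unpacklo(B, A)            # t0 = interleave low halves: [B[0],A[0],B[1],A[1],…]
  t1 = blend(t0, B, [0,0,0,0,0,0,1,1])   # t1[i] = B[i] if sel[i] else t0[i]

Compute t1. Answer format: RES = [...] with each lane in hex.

  t0: 01 a2 7e 87 ba 83 a2 b8
  t1: 01 a2 7e 87 ba 83 d0 7c

RES = [ 0x01  0xa2  0x7e  0x87  0xba  0x83  0xd0  0x7c ]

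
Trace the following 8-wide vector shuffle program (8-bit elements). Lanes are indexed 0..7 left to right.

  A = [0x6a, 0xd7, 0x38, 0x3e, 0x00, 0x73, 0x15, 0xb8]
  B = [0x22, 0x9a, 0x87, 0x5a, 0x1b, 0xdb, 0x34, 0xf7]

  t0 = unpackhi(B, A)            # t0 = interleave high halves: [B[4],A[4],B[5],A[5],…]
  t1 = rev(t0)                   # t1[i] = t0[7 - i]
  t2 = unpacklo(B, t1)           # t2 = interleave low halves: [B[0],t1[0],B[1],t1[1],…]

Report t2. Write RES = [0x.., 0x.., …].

→ t0 |1b|00|db|73|34|15|f7|b8|
→ t1 |b8|f7|15|34|73|db|00|1b|
→ t2 |22|b8|9a|f7|87|15|5a|34|

RES = [0x22, 0xb8, 0x9a, 0xf7, 0x87, 0x15, 0x5a, 0x34]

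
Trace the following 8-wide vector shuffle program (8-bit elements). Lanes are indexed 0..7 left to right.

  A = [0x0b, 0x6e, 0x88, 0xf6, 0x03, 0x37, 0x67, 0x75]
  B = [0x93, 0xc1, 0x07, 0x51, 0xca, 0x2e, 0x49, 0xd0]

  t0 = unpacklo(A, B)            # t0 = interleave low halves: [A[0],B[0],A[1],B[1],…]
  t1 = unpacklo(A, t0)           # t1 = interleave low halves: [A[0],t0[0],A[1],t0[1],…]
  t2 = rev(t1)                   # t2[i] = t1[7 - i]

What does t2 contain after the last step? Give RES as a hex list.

→ t0 |0b|93|6e|c1|88|07|f6|51|
→ t1 |0b|0b|6e|93|88|6e|f6|c1|
→ t2 |c1|f6|6e|88|93|6e|0b|0b|

RES = [ 0xc1  0xf6  0x6e  0x88  0x93  0x6e  0x0b  0x0b ]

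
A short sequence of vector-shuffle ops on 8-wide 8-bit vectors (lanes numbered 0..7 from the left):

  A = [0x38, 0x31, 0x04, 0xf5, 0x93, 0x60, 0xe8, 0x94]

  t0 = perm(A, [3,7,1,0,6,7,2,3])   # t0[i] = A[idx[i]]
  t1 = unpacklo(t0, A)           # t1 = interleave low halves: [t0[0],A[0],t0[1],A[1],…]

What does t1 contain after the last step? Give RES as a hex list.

RES = [0xf5, 0x38, 0x94, 0x31, 0x31, 0x04, 0x38, 0xf5]

→ t0 |f5|94|31|38|e8|94|04|f5|
→ t1 |f5|38|94|31|31|04|38|f5|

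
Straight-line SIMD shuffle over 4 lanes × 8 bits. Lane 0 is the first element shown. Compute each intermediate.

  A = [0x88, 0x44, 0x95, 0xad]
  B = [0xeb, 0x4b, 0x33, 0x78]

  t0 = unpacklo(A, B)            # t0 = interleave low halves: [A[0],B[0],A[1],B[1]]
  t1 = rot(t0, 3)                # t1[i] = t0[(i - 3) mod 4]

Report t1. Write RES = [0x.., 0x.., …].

RES = [0xeb, 0x44, 0x4b, 0x88]

t0 = [0x88, 0xeb, 0x44, 0x4b]
t1 = [0xeb, 0x44, 0x4b, 0x88]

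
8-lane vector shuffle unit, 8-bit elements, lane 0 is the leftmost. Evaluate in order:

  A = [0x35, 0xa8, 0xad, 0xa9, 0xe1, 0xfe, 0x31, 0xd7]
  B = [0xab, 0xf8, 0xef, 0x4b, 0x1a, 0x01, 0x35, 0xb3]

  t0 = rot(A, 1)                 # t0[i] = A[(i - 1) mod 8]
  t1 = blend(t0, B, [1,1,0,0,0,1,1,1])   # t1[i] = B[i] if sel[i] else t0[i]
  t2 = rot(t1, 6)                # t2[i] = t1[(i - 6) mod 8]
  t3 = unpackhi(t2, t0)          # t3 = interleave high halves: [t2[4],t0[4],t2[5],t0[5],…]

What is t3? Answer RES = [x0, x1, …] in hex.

RES = [0x35, 0xa9, 0xb3, 0xe1, 0xab, 0xfe, 0xf8, 0x31]

→ t0 |d7|35|a8|ad|a9|e1|fe|31|
→ t1 |ab|f8|a8|ad|a9|01|35|b3|
→ t2 |a8|ad|a9|01|35|b3|ab|f8|
→ t3 |35|a9|b3|e1|ab|fe|f8|31|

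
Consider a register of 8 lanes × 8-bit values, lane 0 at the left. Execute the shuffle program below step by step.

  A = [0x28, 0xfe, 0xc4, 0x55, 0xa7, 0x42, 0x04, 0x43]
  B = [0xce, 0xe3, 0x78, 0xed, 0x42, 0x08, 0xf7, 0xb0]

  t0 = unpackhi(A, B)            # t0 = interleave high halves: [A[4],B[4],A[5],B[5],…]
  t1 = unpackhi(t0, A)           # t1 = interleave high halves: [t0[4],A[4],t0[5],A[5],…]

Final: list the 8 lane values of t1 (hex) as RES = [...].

RES = [ 0x04  0xa7  0xf7  0x42  0x43  0x04  0xb0  0x43 ]

→ t0 |a7|42|42|08|04|f7|43|b0|
→ t1 |04|a7|f7|42|43|04|b0|43|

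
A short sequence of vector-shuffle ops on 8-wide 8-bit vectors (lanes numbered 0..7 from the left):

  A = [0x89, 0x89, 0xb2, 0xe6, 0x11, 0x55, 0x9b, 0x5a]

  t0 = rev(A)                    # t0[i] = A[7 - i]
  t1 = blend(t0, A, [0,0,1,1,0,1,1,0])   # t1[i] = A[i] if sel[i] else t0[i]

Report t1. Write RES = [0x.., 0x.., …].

  t0: 5a 9b 55 11 e6 b2 89 89
  t1: 5a 9b b2 e6 e6 55 9b 89

RES = [ 0x5a  0x9b  0xb2  0xe6  0xe6  0x55  0x9b  0x89 ]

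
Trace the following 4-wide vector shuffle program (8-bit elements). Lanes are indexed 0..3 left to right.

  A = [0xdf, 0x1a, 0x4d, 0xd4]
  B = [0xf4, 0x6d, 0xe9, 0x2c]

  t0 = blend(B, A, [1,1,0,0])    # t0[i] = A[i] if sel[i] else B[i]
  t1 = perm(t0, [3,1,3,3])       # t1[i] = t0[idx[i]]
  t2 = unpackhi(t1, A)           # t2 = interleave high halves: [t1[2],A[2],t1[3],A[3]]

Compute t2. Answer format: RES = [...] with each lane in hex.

RES = [ 0x2c  0x4d  0x2c  0xd4 ]

t0 = [0xdf, 0x1a, 0xe9, 0x2c]
t1 = [0x2c, 0x1a, 0x2c, 0x2c]
t2 = [0x2c, 0x4d, 0x2c, 0xd4]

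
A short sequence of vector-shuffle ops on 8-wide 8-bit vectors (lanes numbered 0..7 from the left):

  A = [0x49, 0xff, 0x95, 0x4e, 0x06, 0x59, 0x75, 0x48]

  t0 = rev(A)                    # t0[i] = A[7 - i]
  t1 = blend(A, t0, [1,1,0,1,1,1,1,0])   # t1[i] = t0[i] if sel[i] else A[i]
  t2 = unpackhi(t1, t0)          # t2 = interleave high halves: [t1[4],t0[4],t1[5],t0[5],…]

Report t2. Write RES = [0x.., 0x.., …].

→ t0 |48|75|59|06|4e|95|ff|49|
→ t1 |48|75|95|06|4e|95|ff|48|
→ t2 |4e|4e|95|95|ff|ff|48|49|

RES = [0x4e, 0x4e, 0x95, 0x95, 0xff, 0xff, 0x48, 0x49]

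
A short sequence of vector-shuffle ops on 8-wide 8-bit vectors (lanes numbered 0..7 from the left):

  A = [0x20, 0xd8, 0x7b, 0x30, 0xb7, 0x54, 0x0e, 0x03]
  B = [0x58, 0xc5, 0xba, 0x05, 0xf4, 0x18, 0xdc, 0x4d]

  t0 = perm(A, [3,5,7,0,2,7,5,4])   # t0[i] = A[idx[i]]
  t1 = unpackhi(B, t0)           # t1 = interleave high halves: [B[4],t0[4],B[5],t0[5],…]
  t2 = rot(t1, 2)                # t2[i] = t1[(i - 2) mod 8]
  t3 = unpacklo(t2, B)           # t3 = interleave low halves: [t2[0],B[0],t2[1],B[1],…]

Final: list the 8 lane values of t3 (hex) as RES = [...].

RES = [0x4d, 0x58, 0xb7, 0xc5, 0xf4, 0xba, 0x7b, 0x05]

t0 = [0x30, 0x54, 0x03, 0x20, 0x7b, 0x03, 0x54, 0xb7]
t1 = [0xf4, 0x7b, 0x18, 0x03, 0xdc, 0x54, 0x4d, 0xb7]
t2 = [0x4d, 0xb7, 0xf4, 0x7b, 0x18, 0x03, 0xdc, 0x54]
t3 = [0x4d, 0x58, 0xb7, 0xc5, 0xf4, 0xba, 0x7b, 0x05]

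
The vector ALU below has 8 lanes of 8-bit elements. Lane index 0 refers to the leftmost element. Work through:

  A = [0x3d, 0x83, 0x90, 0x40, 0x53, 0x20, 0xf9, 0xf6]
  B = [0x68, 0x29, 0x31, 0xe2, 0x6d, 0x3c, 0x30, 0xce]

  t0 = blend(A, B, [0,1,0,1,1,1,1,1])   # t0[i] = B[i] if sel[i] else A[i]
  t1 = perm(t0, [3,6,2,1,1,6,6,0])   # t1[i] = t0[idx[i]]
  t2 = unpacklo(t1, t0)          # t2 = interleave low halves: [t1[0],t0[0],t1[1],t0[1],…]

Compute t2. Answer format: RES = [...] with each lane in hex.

t0 = [0x3d, 0x29, 0x90, 0xe2, 0x6d, 0x3c, 0x30, 0xce]
t1 = [0xe2, 0x30, 0x90, 0x29, 0x29, 0x30, 0x30, 0x3d]
t2 = [0xe2, 0x3d, 0x30, 0x29, 0x90, 0x90, 0x29, 0xe2]

RES = [ 0xe2  0x3d  0x30  0x29  0x90  0x90  0x29  0xe2 ]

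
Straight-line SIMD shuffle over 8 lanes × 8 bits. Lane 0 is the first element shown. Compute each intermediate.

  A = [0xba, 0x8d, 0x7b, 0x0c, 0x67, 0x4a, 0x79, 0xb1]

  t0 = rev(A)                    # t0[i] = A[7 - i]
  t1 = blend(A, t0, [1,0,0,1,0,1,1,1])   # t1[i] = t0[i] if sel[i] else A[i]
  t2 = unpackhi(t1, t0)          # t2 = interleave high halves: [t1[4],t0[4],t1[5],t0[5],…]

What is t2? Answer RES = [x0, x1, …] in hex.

t0 = [0xb1, 0x79, 0x4a, 0x67, 0x0c, 0x7b, 0x8d, 0xba]
t1 = [0xb1, 0x8d, 0x7b, 0x67, 0x67, 0x7b, 0x8d, 0xba]
t2 = [0x67, 0x0c, 0x7b, 0x7b, 0x8d, 0x8d, 0xba, 0xba]

RES = [ 0x67  0x0c  0x7b  0x7b  0x8d  0x8d  0xba  0xba ]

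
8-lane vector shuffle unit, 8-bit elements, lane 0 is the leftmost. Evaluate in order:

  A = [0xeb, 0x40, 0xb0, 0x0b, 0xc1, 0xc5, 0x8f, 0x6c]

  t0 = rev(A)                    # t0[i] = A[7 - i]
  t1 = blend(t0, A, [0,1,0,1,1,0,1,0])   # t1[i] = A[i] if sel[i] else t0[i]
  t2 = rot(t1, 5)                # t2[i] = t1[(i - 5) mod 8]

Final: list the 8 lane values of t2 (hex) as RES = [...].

RES = [ 0x0b  0xc1  0xb0  0x8f  0xeb  0x6c  0x40  0xc5 ]

  t0: 6c 8f c5 c1 0b b0 40 eb
  t1: 6c 40 c5 0b c1 b0 8f eb
  t2: 0b c1 b0 8f eb 6c 40 c5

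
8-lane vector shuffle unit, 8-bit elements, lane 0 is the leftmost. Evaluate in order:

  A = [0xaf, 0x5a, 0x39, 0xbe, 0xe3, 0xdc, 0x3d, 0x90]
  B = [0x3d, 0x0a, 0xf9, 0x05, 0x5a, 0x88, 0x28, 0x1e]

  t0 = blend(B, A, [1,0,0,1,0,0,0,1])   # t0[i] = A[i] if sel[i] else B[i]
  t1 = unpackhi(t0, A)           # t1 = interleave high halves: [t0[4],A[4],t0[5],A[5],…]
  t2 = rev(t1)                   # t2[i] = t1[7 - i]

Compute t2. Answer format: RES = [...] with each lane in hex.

RES = [ 0x90  0x90  0x3d  0x28  0xdc  0x88  0xe3  0x5a ]

t0 = [0xaf, 0x0a, 0xf9, 0xbe, 0x5a, 0x88, 0x28, 0x90]
t1 = [0x5a, 0xe3, 0x88, 0xdc, 0x28, 0x3d, 0x90, 0x90]
t2 = [0x90, 0x90, 0x3d, 0x28, 0xdc, 0x88, 0xe3, 0x5a]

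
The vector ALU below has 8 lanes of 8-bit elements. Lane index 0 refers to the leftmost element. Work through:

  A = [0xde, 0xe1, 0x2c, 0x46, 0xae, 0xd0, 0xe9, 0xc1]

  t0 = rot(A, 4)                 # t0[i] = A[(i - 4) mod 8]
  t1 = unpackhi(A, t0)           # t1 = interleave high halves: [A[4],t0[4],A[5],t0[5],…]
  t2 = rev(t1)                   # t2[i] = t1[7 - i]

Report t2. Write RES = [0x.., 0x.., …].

RES = [0x46, 0xc1, 0x2c, 0xe9, 0xe1, 0xd0, 0xde, 0xae]

→ t0 |ae|d0|e9|c1|de|e1|2c|46|
→ t1 |ae|de|d0|e1|e9|2c|c1|46|
→ t2 |46|c1|2c|e9|e1|d0|de|ae|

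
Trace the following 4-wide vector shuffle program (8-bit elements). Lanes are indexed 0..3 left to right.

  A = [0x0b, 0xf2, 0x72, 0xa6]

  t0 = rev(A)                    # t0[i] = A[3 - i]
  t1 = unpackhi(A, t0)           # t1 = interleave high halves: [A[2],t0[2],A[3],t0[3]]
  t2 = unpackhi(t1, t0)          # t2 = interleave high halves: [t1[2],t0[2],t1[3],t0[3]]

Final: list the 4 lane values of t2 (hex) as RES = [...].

→ t0 |a6|72|f2|0b|
→ t1 |72|f2|a6|0b|
→ t2 |a6|f2|0b|0b|

RES = [ 0xa6  0xf2  0x0b  0x0b ]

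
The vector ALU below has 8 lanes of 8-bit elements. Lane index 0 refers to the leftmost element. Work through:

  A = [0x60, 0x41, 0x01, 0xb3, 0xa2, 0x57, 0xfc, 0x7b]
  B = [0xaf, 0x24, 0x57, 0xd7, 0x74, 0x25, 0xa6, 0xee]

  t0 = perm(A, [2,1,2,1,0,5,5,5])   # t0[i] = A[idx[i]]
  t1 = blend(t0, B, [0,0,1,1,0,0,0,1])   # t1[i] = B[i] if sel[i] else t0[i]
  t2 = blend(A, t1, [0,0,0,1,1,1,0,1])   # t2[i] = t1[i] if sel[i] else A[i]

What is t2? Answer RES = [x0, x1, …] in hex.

RES = [0x60, 0x41, 0x01, 0xd7, 0x60, 0x57, 0xfc, 0xee]

t0 = [0x01, 0x41, 0x01, 0x41, 0x60, 0x57, 0x57, 0x57]
t1 = [0x01, 0x41, 0x57, 0xd7, 0x60, 0x57, 0x57, 0xee]
t2 = [0x60, 0x41, 0x01, 0xd7, 0x60, 0x57, 0xfc, 0xee]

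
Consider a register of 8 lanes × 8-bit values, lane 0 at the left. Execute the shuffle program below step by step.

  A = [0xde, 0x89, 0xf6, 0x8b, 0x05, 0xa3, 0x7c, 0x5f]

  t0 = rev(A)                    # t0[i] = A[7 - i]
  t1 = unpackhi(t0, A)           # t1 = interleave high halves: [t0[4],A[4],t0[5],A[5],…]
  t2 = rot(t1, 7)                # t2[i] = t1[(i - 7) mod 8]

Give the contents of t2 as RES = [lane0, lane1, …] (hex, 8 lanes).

→ t0 |5f|7c|a3|05|8b|f6|89|de|
→ t1 |8b|05|f6|a3|89|7c|de|5f|
→ t2 |05|f6|a3|89|7c|de|5f|8b|

RES = [ 0x05  0xf6  0xa3  0x89  0x7c  0xde  0x5f  0x8b ]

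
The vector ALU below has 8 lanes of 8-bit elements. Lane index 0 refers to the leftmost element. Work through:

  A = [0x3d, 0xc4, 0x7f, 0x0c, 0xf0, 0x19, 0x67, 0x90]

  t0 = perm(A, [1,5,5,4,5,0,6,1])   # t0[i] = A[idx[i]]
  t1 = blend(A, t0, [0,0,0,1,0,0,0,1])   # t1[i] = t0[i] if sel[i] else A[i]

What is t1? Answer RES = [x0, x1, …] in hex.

RES = [ 0x3d  0xc4  0x7f  0xf0  0xf0  0x19  0x67  0xc4 ]

  t0: c4 19 19 f0 19 3d 67 c4
  t1: 3d c4 7f f0 f0 19 67 c4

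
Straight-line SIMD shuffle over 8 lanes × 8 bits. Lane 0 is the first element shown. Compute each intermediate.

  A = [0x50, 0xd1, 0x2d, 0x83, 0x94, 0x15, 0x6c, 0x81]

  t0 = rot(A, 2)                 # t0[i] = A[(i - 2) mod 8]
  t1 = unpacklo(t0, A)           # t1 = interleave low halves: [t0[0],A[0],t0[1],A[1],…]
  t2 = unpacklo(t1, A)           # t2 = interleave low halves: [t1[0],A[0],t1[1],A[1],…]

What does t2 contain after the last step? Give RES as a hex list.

RES = [ 0x6c  0x50  0x50  0xd1  0x81  0x2d  0xd1  0x83 ]

  t0: 6c 81 50 d1 2d 83 94 15
  t1: 6c 50 81 d1 50 2d d1 83
  t2: 6c 50 50 d1 81 2d d1 83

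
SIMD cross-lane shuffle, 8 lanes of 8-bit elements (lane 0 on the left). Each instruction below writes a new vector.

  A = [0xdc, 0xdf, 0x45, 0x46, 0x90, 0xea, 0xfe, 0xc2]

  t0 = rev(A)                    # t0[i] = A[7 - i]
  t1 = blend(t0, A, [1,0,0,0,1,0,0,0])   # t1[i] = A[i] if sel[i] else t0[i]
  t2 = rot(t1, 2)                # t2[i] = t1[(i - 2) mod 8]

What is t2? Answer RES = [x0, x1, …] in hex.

RES = [0xdf, 0xdc, 0xdc, 0xfe, 0xea, 0x90, 0x90, 0x45]

t0 = [0xc2, 0xfe, 0xea, 0x90, 0x46, 0x45, 0xdf, 0xdc]
t1 = [0xdc, 0xfe, 0xea, 0x90, 0x90, 0x45, 0xdf, 0xdc]
t2 = [0xdf, 0xdc, 0xdc, 0xfe, 0xea, 0x90, 0x90, 0x45]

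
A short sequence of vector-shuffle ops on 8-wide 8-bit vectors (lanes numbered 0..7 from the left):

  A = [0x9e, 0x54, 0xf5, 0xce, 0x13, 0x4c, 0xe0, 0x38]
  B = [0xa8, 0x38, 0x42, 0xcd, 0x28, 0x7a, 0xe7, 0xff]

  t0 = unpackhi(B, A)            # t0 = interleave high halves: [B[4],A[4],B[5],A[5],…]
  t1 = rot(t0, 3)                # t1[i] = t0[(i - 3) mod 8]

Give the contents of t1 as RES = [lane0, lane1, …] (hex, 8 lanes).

→ t0 |28|13|7a|4c|e7|e0|ff|38|
→ t1 |e0|ff|38|28|13|7a|4c|e7|

RES = [ 0xe0  0xff  0x38  0x28  0x13  0x7a  0x4c  0xe7 ]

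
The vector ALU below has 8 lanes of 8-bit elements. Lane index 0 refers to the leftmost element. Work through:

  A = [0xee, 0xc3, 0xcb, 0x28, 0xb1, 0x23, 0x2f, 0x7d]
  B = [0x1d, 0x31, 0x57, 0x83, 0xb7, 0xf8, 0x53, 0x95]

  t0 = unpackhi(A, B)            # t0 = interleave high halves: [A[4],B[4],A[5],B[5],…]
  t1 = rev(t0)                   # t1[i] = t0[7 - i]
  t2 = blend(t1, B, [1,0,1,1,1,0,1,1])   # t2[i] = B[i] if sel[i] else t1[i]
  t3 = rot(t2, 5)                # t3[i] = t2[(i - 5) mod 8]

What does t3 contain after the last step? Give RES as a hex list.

  t0: b1 b7 23 f8 2f 53 7d 95
  t1: 95 7d 53 2f f8 23 b7 b1
  t2: 1d 7d 57 83 b7 23 53 95
  t3: 83 b7 23 53 95 1d 7d 57

RES = [0x83, 0xb7, 0x23, 0x53, 0x95, 0x1d, 0x7d, 0x57]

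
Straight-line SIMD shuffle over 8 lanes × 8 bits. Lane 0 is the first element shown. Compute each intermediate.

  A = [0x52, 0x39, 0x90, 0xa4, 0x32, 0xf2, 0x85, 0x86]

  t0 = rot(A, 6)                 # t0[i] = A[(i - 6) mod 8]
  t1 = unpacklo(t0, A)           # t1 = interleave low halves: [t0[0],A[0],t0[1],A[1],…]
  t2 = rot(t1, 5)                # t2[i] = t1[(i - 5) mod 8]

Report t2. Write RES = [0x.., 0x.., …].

RES = [ 0x39  0x32  0x90  0xf2  0xa4  0x90  0x52  0xa4 ]

t0 = [0x90, 0xa4, 0x32, 0xf2, 0x85, 0x86, 0x52, 0x39]
t1 = [0x90, 0x52, 0xa4, 0x39, 0x32, 0x90, 0xf2, 0xa4]
t2 = [0x39, 0x32, 0x90, 0xf2, 0xa4, 0x90, 0x52, 0xa4]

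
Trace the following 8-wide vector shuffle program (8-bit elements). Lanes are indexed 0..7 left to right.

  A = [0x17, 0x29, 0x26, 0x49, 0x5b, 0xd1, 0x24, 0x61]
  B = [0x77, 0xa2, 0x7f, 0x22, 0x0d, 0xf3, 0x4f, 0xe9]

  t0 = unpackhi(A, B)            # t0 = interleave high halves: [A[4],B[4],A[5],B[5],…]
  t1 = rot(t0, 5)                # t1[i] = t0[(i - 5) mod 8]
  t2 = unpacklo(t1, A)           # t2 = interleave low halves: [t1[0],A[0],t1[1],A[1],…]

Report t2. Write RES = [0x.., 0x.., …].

→ t0 |5b|0d|d1|f3|24|4f|61|e9|
→ t1 |f3|24|4f|61|e9|5b|0d|d1|
→ t2 |f3|17|24|29|4f|26|61|49|

RES = [0xf3, 0x17, 0x24, 0x29, 0x4f, 0x26, 0x61, 0x49]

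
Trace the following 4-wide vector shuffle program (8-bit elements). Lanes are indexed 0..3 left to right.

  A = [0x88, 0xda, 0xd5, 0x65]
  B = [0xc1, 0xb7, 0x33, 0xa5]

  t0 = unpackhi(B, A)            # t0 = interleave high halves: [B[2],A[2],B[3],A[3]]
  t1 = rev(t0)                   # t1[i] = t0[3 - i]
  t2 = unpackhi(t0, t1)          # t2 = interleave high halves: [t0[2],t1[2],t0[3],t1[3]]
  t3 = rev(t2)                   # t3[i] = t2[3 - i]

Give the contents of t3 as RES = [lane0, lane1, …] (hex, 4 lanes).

t0 = [0x33, 0xd5, 0xa5, 0x65]
t1 = [0x65, 0xa5, 0xd5, 0x33]
t2 = [0xa5, 0xd5, 0x65, 0x33]
t3 = [0x33, 0x65, 0xd5, 0xa5]

RES = [ 0x33  0x65  0xd5  0xa5 ]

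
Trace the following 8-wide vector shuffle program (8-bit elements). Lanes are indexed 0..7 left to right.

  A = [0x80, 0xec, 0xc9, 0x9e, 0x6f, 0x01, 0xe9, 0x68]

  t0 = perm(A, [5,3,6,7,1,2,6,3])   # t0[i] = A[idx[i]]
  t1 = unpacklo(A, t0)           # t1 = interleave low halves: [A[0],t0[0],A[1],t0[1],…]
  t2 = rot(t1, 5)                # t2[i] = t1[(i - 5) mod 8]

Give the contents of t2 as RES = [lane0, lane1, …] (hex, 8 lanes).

RES = [0x9e, 0xc9, 0xe9, 0x9e, 0x68, 0x80, 0x01, 0xec]

t0 = [0x01, 0x9e, 0xe9, 0x68, 0xec, 0xc9, 0xe9, 0x9e]
t1 = [0x80, 0x01, 0xec, 0x9e, 0xc9, 0xe9, 0x9e, 0x68]
t2 = [0x9e, 0xc9, 0xe9, 0x9e, 0x68, 0x80, 0x01, 0xec]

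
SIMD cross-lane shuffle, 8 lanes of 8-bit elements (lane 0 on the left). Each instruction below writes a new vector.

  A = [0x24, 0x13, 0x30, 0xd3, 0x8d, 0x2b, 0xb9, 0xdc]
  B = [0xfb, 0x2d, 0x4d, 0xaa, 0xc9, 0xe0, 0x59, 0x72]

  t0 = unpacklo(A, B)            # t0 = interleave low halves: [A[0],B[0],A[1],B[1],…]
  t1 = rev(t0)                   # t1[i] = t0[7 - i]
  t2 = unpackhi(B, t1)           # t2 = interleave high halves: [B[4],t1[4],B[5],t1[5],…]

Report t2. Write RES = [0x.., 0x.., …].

RES = [0xc9, 0x2d, 0xe0, 0x13, 0x59, 0xfb, 0x72, 0x24]

t0 = [0x24, 0xfb, 0x13, 0x2d, 0x30, 0x4d, 0xd3, 0xaa]
t1 = [0xaa, 0xd3, 0x4d, 0x30, 0x2d, 0x13, 0xfb, 0x24]
t2 = [0xc9, 0x2d, 0xe0, 0x13, 0x59, 0xfb, 0x72, 0x24]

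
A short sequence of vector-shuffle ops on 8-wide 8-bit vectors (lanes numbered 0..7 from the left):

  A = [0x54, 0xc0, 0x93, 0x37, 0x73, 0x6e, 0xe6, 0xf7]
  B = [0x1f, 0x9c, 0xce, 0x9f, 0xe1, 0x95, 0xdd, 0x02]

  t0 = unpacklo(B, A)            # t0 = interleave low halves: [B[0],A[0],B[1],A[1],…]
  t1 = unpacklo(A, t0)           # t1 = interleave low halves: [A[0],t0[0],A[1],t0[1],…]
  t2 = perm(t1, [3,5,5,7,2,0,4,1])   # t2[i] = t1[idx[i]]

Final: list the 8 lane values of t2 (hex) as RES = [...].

→ t0 |1f|54|9c|c0|ce|93|9f|37|
→ t1 |54|1f|c0|54|93|9c|37|c0|
→ t2 |54|9c|9c|c0|c0|54|93|1f|

RES = [ 0x54  0x9c  0x9c  0xc0  0xc0  0x54  0x93  0x1f ]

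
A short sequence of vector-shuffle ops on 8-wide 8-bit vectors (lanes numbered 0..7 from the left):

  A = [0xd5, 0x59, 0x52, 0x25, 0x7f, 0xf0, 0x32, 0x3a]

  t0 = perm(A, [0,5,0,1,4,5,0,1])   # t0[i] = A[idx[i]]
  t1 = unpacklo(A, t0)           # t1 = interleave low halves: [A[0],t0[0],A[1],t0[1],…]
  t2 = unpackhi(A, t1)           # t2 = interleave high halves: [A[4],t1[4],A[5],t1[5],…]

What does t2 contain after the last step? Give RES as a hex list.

RES = [0x7f, 0x52, 0xf0, 0xd5, 0x32, 0x25, 0x3a, 0x59]

t0 = [0xd5, 0xf0, 0xd5, 0x59, 0x7f, 0xf0, 0xd5, 0x59]
t1 = [0xd5, 0xd5, 0x59, 0xf0, 0x52, 0xd5, 0x25, 0x59]
t2 = [0x7f, 0x52, 0xf0, 0xd5, 0x32, 0x25, 0x3a, 0x59]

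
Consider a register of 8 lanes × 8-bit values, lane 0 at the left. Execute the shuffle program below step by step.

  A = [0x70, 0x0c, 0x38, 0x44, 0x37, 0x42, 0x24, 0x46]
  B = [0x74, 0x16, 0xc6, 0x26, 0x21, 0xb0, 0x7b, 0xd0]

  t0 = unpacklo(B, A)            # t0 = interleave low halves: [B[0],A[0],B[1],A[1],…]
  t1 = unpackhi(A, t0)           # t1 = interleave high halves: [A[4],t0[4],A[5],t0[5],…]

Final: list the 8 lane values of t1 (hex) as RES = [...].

RES = [0x37, 0xc6, 0x42, 0x38, 0x24, 0x26, 0x46, 0x44]

  t0: 74 70 16 0c c6 38 26 44
  t1: 37 c6 42 38 24 26 46 44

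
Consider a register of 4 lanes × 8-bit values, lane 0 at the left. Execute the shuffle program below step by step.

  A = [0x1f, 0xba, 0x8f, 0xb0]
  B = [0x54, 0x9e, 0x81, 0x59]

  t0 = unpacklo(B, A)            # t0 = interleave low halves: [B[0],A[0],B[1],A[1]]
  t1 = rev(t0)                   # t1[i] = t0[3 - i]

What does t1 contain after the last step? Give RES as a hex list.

RES = [ 0xba  0x9e  0x1f  0x54 ]

  t0: 54 1f 9e ba
  t1: ba 9e 1f 54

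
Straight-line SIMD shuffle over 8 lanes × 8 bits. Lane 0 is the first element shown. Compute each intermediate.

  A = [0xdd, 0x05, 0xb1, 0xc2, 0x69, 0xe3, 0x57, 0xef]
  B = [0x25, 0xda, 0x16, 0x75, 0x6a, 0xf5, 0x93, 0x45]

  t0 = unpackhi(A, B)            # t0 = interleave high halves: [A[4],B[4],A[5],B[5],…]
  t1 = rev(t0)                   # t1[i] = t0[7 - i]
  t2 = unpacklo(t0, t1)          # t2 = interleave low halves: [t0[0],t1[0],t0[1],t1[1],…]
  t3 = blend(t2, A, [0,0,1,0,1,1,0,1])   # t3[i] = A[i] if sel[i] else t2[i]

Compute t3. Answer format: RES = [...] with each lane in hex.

t0 = [0x69, 0x6a, 0xe3, 0xf5, 0x57, 0x93, 0xef, 0x45]
t1 = [0x45, 0xef, 0x93, 0x57, 0xf5, 0xe3, 0x6a, 0x69]
t2 = [0x69, 0x45, 0x6a, 0xef, 0xe3, 0x93, 0xf5, 0x57]
t3 = [0x69, 0x45, 0xb1, 0xef, 0x69, 0xe3, 0xf5, 0xef]

RES = [ 0x69  0x45  0xb1  0xef  0x69  0xe3  0xf5  0xef ]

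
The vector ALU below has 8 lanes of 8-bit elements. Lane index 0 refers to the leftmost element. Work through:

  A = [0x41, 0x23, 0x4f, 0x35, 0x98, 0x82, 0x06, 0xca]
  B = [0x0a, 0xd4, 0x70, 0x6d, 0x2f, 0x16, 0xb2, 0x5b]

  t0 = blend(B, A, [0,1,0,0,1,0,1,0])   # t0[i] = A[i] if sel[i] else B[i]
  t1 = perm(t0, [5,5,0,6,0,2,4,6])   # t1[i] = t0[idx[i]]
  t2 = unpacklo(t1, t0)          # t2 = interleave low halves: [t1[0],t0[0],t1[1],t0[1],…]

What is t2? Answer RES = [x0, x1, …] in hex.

RES = [0x16, 0x0a, 0x16, 0x23, 0x0a, 0x70, 0x06, 0x6d]

→ t0 |0a|23|70|6d|98|16|06|5b|
→ t1 |16|16|0a|06|0a|70|98|06|
→ t2 |16|0a|16|23|0a|70|06|6d|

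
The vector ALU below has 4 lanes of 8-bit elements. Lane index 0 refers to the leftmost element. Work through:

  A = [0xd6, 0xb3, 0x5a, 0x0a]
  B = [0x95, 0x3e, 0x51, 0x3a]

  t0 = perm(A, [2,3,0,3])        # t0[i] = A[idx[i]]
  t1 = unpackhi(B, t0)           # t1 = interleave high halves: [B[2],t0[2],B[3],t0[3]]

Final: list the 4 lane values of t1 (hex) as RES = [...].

RES = [0x51, 0xd6, 0x3a, 0x0a]

→ t0 |5a|0a|d6|0a|
→ t1 |51|d6|3a|0a|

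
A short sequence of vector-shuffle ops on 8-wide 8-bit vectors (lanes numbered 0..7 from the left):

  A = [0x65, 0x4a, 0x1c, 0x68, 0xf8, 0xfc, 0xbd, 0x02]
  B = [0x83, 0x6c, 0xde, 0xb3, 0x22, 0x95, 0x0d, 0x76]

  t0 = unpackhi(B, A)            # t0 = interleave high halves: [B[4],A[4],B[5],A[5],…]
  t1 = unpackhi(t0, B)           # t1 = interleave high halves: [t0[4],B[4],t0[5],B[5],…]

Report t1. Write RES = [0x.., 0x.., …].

RES = [0x0d, 0x22, 0xbd, 0x95, 0x76, 0x0d, 0x02, 0x76]

t0 = [0x22, 0xf8, 0x95, 0xfc, 0x0d, 0xbd, 0x76, 0x02]
t1 = [0x0d, 0x22, 0xbd, 0x95, 0x76, 0x0d, 0x02, 0x76]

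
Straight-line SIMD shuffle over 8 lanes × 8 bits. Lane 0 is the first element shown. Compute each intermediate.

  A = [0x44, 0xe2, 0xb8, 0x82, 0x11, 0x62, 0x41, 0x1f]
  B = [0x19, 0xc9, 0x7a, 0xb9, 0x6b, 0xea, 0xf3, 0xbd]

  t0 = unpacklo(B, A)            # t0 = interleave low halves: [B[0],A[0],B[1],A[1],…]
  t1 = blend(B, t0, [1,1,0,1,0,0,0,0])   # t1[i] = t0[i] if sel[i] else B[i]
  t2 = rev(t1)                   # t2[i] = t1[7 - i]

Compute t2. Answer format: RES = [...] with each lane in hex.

RES = [ 0xbd  0xf3  0xea  0x6b  0xe2  0x7a  0x44  0x19 ]

→ t0 |19|44|c9|e2|7a|b8|b9|82|
→ t1 |19|44|7a|e2|6b|ea|f3|bd|
→ t2 |bd|f3|ea|6b|e2|7a|44|19|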